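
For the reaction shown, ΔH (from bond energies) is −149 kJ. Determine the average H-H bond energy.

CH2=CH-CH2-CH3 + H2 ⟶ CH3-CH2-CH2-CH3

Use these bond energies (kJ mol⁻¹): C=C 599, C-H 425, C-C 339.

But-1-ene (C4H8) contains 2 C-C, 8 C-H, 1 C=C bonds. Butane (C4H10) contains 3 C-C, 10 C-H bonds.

Let D be the H-H bond energy.
Σ(broken) = 2×339 + 8×425 + 1×599 + 1×D = 4677 + D
Σ(formed) = 3×339 + 10×425 = 5267
ΔH = Σ(broken) − Σ(formed) = (4677 + D) − (5267) = −590 + D
Setting this equal to −149 kJ gives D = 441 kJ/mol.

D(H-H) ≈ 441 kJ/mol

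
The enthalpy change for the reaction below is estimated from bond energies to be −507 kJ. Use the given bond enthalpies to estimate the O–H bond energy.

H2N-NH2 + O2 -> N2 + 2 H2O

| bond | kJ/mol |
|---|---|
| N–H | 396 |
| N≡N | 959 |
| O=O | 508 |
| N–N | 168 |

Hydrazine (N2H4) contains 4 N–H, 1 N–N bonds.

D(O–H) ≈ 452 kJ/mol

Let D be the O–H bond energy.
Σ(broken) = 4×396 + 1×168 + 1×508 = 2260
Σ(formed) = 1×959 + 4×D = 959 + 4D
ΔH = Σ(broken) − Σ(formed) = (2260) − (959 + 4D) = +1301 − 4D
Setting this equal to −507 kJ gives 4D = 1808, so D = 452 kJ/mol.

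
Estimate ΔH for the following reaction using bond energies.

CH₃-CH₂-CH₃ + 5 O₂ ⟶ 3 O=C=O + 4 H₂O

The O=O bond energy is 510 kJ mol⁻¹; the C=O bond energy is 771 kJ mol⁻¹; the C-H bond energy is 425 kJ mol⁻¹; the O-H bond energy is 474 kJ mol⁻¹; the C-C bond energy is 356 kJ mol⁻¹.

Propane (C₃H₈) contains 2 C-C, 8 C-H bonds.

ΔH ≈ −1756 kJ

Bonds broken (reactants):
  C-C: 2 × 356 = 712
  C-H: 8 × 425 = 3400
  O=O: 5 × 510 = 2550
  Σ(broken) = 6662 kJ
Bonds formed (products):
  C=O: 6 × 771 = 4626
  O-H: 8 × 474 = 3792
  Σ(formed) = 8418 kJ
ΔH = Σ(broken) − Σ(formed) = 6662 − 8418 = −1756 kJ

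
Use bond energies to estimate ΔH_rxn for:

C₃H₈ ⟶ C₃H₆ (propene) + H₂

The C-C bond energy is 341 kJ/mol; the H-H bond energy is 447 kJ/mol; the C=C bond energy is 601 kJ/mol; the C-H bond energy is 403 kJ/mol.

Bonds broken (reactants):
  C-C: 2 × 341 = 682
  C-H: 8 × 403 = 3224
  Σ(broken) = 3906 kJ
Bonds formed (products):
  C-C: 1 × 341 = 341
  C-H: 6 × 403 = 2418
  C=C: 1 × 601 = 601
  H-H: 1 × 447 = 447
  Σ(formed) = 3807 kJ
ΔH = Σ(broken) − Σ(formed) = 3906 − 3807 = +99 kJ

ΔH ≈ +99 kJ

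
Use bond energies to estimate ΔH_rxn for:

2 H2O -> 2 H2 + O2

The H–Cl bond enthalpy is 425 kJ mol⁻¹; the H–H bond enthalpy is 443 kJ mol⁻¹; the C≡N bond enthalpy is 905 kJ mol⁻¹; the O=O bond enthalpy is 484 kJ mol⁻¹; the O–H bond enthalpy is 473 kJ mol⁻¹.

Bonds broken (reactants):
  O–H: 4 × 473 = 1892
  Σ(broken) = 1892 kJ
Bonds formed (products):
  H–H: 2 × 443 = 886
  O=O: 1 × 484 = 484
  Σ(formed) = 1370 kJ
ΔH = Σ(broken) − Σ(formed) = 1892 − 1370 = +522 kJ

ΔH ≈ +522 kJ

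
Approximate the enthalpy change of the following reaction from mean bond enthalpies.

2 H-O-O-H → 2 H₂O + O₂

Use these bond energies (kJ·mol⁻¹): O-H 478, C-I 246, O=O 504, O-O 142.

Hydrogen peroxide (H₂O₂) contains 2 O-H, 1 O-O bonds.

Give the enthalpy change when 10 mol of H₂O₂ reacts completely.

ΔH = −1100 kJ

Bonds broken (reactants):
  O-H: 4 × 478 = 1912
  O-O: 2 × 142 = 284
  Σ(broken) = 2196 kJ
Bonds formed (products):
  O-H: 4 × 478 = 1912
  O=O: 1 × 504 = 504
  Σ(formed) = 2416 kJ
ΔH = Σ(broken) − Σ(formed) = 2196 − 2416 = −220 kJ
For 5× the reaction as written: 5 × (−220) = −1100 kJ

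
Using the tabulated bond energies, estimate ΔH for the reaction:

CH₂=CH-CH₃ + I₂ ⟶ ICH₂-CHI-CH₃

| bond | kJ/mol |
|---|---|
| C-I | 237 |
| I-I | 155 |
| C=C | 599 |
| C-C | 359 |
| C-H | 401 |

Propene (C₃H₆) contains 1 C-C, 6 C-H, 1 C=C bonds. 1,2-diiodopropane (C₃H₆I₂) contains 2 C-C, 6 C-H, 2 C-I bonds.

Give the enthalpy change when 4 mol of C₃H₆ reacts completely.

Bonds broken (reactants):
  C-C: 1 × 359 = 359
  C-H: 6 × 401 = 2406
  C=C: 1 × 599 = 599
  I-I: 1 × 155 = 155
  Σ(broken) = 3519 kJ
Bonds formed (products):
  C-C: 2 × 359 = 718
  C-H: 6 × 401 = 2406
  C-I: 2 × 237 = 474
  Σ(formed) = 3598 kJ
ΔH = Σ(broken) − Σ(formed) = 3519 − 3598 = −79 kJ
For 4× the reaction as written: 4 × (−79) = −316 kJ

ΔH = −316 kJ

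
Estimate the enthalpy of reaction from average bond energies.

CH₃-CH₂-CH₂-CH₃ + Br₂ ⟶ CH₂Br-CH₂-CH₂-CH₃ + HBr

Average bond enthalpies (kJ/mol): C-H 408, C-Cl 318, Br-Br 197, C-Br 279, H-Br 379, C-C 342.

Bonds broken (reactants):
  Br-Br: 1 × 197 = 197
  C-C: 3 × 342 = 1026
  C-H: 10 × 408 = 4080
  Σ(broken) = 5303 kJ
Bonds formed (products):
  C-Br: 1 × 279 = 279
  C-C: 3 × 342 = 1026
  C-H: 9 × 408 = 3672
  H-Br: 1 × 379 = 379
  Σ(formed) = 5356 kJ
ΔH = Σ(broken) − Σ(formed) = 5303 − 5356 = −53 kJ

ΔH ≈ −53 kJ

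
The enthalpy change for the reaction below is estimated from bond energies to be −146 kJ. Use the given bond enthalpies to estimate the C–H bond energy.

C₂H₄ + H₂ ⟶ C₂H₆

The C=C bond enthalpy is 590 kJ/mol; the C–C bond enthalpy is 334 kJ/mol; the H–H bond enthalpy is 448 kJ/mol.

D(C–H) ≈ 425 kJ/mol

Let D be the C–H bond energy.
Σ(broken) = 4×D + 1×590 + 1×448 = 1038 + 4D
Σ(formed) = 1×334 + 6×D = 334 + 6D
ΔH = Σ(broken) − Σ(formed) = (1038 + 4D) − (334 + 6D) = +704 − 2D
Setting this equal to −146 kJ gives 2D = 850, so D = 425 kJ/mol.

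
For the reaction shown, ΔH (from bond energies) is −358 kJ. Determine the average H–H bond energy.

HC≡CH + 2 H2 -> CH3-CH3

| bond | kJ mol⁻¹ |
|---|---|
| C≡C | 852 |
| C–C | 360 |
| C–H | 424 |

D(H–H) ≈ 423 kJ/mol

Let D be the H–H bond energy.
Σ(broken) = 1×852 + 2×424 + 2×D = 1700 + 2D
Σ(formed) = 1×360 + 6×424 = 2904
ΔH = Σ(broken) − Σ(formed) = (1700 + 2D) − (2904) = −1204 + 2D
Setting this equal to −358 kJ gives 2D = 846, so D = 423 kJ/mol.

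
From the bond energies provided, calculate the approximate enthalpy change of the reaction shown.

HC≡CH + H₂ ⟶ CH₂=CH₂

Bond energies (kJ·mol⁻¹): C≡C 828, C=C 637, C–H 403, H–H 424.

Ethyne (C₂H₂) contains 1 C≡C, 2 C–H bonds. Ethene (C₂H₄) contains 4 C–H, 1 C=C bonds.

ΔH ≈ −191 kJ

Bonds broken (reactants):
  C≡C: 1 × 828 = 828
  C–H: 2 × 403 = 806
  H–H: 1 × 424 = 424
  Σ(broken) = 2058 kJ
Bonds formed (products):
  C–H: 4 × 403 = 1612
  C=C: 1 × 637 = 637
  Σ(formed) = 2249 kJ
ΔH = Σ(broken) − Σ(formed) = 2058 − 2249 = −191 kJ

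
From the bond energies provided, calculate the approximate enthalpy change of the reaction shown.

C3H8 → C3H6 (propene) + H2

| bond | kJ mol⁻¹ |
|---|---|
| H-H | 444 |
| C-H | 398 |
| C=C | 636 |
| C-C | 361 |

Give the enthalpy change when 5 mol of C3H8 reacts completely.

Bonds broken (reactants):
  C-C: 2 × 361 = 722
  C-H: 8 × 398 = 3184
  Σ(broken) = 3906 kJ
Bonds formed (products):
  C-C: 1 × 361 = 361
  C-H: 6 × 398 = 2388
  C=C: 1 × 636 = 636
  H-H: 1 × 444 = 444
  Σ(formed) = 3829 kJ
ΔH = Σ(broken) − Σ(formed) = 3906 − 3829 = +77 kJ
For 5× the reaction as written: 5 × (+77) = +385 kJ

ΔH = +385 kJ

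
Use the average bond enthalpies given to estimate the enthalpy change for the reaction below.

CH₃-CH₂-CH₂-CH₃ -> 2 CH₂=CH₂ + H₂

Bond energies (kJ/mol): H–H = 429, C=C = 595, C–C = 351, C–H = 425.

Bonds broken (reactants):
  C–C: 3 × 351 = 1053
  C–H: 10 × 425 = 4250
  Σ(broken) = 5303 kJ
Bonds formed (products):
  C–H: 8 × 425 = 3400
  C=C: 2 × 595 = 1190
  H–H: 1 × 429 = 429
  Σ(formed) = 5019 kJ
ΔH = Σ(broken) − Σ(formed) = 5303 − 5019 = +284 kJ

ΔH ≈ +284 kJ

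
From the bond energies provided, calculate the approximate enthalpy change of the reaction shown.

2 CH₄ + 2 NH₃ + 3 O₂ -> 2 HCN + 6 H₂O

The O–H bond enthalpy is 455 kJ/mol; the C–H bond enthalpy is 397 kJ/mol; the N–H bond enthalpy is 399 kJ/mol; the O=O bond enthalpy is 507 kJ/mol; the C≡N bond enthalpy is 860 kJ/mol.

ΔH ≈ −883 kJ

Bonds broken (reactants):
  C–H: 8 × 397 = 3176
  N–H: 6 × 399 = 2394
  O=O: 3 × 507 = 1521
  Σ(broken) = 7091 kJ
Bonds formed (products):
  C≡N: 2 × 860 = 1720
  C–H: 2 × 397 = 794
  O–H: 12 × 455 = 5460
  Σ(formed) = 7974 kJ
ΔH = Σ(broken) − Σ(formed) = 7091 − 7974 = −883 kJ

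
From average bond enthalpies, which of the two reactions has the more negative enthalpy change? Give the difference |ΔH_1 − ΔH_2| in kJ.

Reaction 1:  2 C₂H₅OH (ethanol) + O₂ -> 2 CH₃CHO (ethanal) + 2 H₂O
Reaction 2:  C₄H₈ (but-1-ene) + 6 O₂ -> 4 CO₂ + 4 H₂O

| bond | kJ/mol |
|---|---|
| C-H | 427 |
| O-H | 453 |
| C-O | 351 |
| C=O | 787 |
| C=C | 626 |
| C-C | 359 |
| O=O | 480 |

Reaction 2, by 1836 kJ

Reaction 1:
  Bonds broken (reactants):
    C-C: 2 × 359 = 718
    C-H: 10 × 427 = 4270
    C-O: 2 × 351 = 702
    O-H: 2 × 453 = 906
    O=O: 1 × 480 = 480
    Σ(broken) = 7076 kJ
  Bonds formed (products):
    C-C: 2 × 359 = 718
    C-H: 8 × 427 = 3416
    C=O: 2 × 787 = 1574
    O-H: 4 × 453 = 1812
    Σ(formed) = 7520 kJ
  ΔH_1 = 7076 − 7520 = −444 kJ
Reaction 2:
  Bonds broken (reactants):
    C-C: 2 × 359 = 718
    C-H: 8 × 427 = 3416
    C=C: 1 × 626 = 626
    O=O: 6 × 480 = 2880
    Σ(broken) = 7640 kJ
  Bonds formed (products):
    C=O: 8 × 787 = 6296
    O-H: 8 × 453 = 3624
    Σ(formed) = 9920 kJ
  ΔH_2 = 7640 − 9920 = −2280 kJ
ΔH_1 − ΔH_2 = +1836 kJ, so reaction 2 has the more negative ΔH; |ΔH_1 − ΔH_2| = 1836 kJ.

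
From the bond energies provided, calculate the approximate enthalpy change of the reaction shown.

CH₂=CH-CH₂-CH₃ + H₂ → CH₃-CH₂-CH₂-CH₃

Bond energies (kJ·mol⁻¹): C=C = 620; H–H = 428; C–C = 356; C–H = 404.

ΔH ≈ −116 kJ

Bonds broken (reactants):
  C–C: 2 × 356 = 712
  C–H: 8 × 404 = 3232
  C=C: 1 × 620 = 620
  H–H: 1 × 428 = 428
  Σ(broken) = 4992 kJ
Bonds formed (products):
  C–C: 3 × 356 = 1068
  C–H: 10 × 404 = 4040
  Σ(formed) = 5108 kJ
ΔH = Σ(broken) − Σ(formed) = 4992 − 5108 = −116 kJ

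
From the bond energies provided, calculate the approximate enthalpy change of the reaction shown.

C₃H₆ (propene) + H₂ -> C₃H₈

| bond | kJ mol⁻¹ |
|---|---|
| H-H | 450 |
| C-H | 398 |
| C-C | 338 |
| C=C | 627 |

ΔH ≈ −57 kJ

Bonds broken (reactants):
  C-C: 1 × 338 = 338
  C-H: 6 × 398 = 2388
  C=C: 1 × 627 = 627
  H-H: 1 × 450 = 450
  Σ(broken) = 3803 kJ
Bonds formed (products):
  C-C: 2 × 338 = 676
  C-H: 8 × 398 = 3184
  Σ(formed) = 3860 kJ
ΔH = Σ(broken) − Σ(formed) = 3803 − 3860 = −57 kJ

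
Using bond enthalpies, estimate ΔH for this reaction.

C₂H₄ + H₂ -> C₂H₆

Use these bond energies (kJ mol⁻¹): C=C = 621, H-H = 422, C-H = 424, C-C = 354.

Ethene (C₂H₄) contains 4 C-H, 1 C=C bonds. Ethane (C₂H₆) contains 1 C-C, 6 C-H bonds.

ΔH ≈ −159 kJ

Bonds broken (reactants):
  C-H: 4 × 424 = 1696
  C=C: 1 × 621 = 621
  H-H: 1 × 422 = 422
  Σ(broken) = 2739 kJ
Bonds formed (products):
  C-C: 1 × 354 = 354
  C-H: 6 × 424 = 2544
  Σ(formed) = 2898 kJ
ΔH = Σ(broken) − Σ(formed) = 2739 − 2898 = −159 kJ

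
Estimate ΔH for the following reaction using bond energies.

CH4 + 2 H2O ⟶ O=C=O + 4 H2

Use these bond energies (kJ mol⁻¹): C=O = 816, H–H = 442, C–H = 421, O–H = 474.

ΔH ≈ +180 kJ

Bonds broken (reactants):
  C–H: 4 × 421 = 1684
  O–H: 4 × 474 = 1896
  Σ(broken) = 3580 kJ
Bonds formed (products):
  C=O: 2 × 816 = 1632
  H–H: 4 × 442 = 1768
  Σ(formed) = 3400 kJ
ΔH = Σ(broken) − Σ(formed) = 3580 − 3400 = +180 kJ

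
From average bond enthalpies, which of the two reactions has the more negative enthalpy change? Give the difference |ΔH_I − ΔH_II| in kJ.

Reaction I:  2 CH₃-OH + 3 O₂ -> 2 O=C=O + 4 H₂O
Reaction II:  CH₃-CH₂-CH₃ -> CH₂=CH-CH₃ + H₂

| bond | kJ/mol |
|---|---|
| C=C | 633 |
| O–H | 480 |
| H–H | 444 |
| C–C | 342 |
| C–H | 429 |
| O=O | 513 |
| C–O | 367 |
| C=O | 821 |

Reaction I:
  Bonds broken (reactants):
    C–H: 6 × 429 = 2574
    C–O: 2 × 367 = 734
    O–H: 2 × 480 = 960
    O=O: 3 × 513 = 1539
    Σ(broken) = 5807 kJ
  Bonds formed (products):
    C=O: 4 × 821 = 3284
    O–H: 8 × 480 = 3840
    Σ(formed) = 7124 kJ
  ΔH_I = 5807 − 7124 = −1317 kJ
Reaction II:
  Bonds broken (reactants):
    C–C: 2 × 342 = 684
    C–H: 8 × 429 = 3432
    Σ(broken) = 4116 kJ
  Bonds formed (products):
    C–C: 1 × 342 = 342
    C–H: 6 × 429 = 2574
    C=C: 1 × 633 = 633
    H–H: 1 × 444 = 444
    Σ(formed) = 3993 kJ
  ΔH_II = 4116 − 3993 = +123 kJ
ΔH_I − ΔH_II = −1440 kJ, so reaction I has the more negative ΔH; |ΔH_I − ΔH_II| = 1440 kJ.

Reaction I, by 1440 kJ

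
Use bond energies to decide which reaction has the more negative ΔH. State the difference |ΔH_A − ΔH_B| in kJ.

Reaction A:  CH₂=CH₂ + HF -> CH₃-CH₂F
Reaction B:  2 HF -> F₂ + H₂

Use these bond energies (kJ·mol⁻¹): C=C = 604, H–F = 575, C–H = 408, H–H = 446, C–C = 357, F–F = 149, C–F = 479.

Reaction A, by 620 kJ

Reaction A:
  Bonds broken (reactants):
    C–H: 4 × 408 = 1632
    C=C: 1 × 604 = 604
    H–F: 1 × 575 = 575
    Σ(broken) = 2811 kJ
  Bonds formed (products):
    C–C: 1 × 357 = 357
    C–F: 1 × 479 = 479
    C–H: 5 × 408 = 2040
    Σ(formed) = 2876 kJ
  ΔH_A = 2811 − 2876 = −65 kJ
Reaction B:
  Bonds broken (reactants):
    H–F: 2 × 575 = 1150
    Σ(broken) = 1150 kJ
  Bonds formed (products):
    F–F: 1 × 149 = 149
    H–H: 1 × 446 = 446
    Σ(formed) = 595 kJ
  ΔH_B = 1150 − 595 = +555 kJ
ΔH_A − ΔH_B = −620 kJ, so reaction A has the more negative ΔH; |ΔH_A − ΔH_B| = 620 kJ.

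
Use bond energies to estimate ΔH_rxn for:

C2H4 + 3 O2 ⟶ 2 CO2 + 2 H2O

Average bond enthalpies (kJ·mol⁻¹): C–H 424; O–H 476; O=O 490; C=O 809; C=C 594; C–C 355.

Bonds broken (reactants):
  C–H: 4 × 424 = 1696
  C=C: 1 × 594 = 594
  O=O: 3 × 490 = 1470
  Σ(broken) = 3760 kJ
Bonds formed (products):
  C=O: 4 × 809 = 3236
  O–H: 4 × 476 = 1904
  Σ(formed) = 5140 kJ
ΔH = Σ(broken) − Σ(formed) = 3760 − 5140 = −1380 kJ

ΔH ≈ −1380 kJ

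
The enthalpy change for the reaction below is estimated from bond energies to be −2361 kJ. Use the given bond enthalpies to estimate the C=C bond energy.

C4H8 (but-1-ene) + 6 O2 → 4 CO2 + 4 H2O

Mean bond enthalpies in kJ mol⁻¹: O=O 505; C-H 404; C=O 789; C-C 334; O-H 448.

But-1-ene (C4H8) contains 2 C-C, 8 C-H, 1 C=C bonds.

D(C=C) ≈ 605 kJ/mol

Let D be the C=C bond energy.
Σ(broken) = 2×334 + 8×404 + 1×D + 6×505 = 6930 + D
Σ(formed) = 8×789 + 8×448 = 9896
ΔH = Σ(broken) − Σ(formed) = (6930 + D) − (9896) = −2966 + D
Setting this equal to −2361 kJ gives D = 605 kJ/mol.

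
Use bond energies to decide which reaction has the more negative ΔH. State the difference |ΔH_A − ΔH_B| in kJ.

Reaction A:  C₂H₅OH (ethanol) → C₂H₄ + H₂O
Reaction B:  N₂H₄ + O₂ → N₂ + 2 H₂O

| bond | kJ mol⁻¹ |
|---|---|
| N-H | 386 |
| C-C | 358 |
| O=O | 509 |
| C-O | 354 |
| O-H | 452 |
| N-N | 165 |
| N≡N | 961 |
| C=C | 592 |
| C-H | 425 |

Reaction A:
  Bonds broken (reactants):
    C-C: 1 × 358 = 358
    C-H: 5 × 425 = 2125
    C-O: 1 × 354 = 354
    O-H: 1 × 452 = 452
    Σ(broken) = 3289 kJ
  Bonds formed (products):
    C-H: 4 × 425 = 1700
    C=C: 1 × 592 = 592
    O-H: 2 × 452 = 904
    Σ(formed) = 3196 kJ
  ΔH_A = 3289 − 3196 = +93 kJ
Reaction B:
  Bonds broken (reactants):
    N-H: 4 × 386 = 1544
    N-N: 1 × 165 = 165
    O=O: 1 × 509 = 509
    Σ(broken) = 2218 kJ
  Bonds formed (products):
    N≡N: 1 × 961 = 961
    O-H: 4 × 452 = 1808
    Σ(formed) = 2769 kJ
  ΔH_B = 2218 − 2769 = −551 kJ
ΔH_A − ΔH_B = +644 kJ, so reaction B has the more negative ΔH; |ΔH_A − ΔH_B| = 644 kJ.

Reaction B, by 644 kJ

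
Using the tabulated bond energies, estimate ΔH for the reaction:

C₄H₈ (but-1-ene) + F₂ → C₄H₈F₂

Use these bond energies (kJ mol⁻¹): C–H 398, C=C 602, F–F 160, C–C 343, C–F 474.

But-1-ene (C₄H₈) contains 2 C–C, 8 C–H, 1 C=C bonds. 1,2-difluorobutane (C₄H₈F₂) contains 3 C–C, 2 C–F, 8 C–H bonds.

Bonds broken (reactants):
  C–C: 2 × 343 = 686
  C–H: 8 × 398 = 3184
  C=C: 1 × 602 = 602
  F–F: 1 × 160 = 160
  Σ(broken) = 4632 kJ
Bonds formed (products):
  C–C: 3 × 343 = 1029
  C–F: 2 × 474 = 948
  C–H: 8 × 398 = 3184
  Σ(formed) = 5161 kJ
ΔH = Σ(broken) − Σ(formed) = 4632 − 5161 = −529 kJ

ΔH ≈ −529 kJ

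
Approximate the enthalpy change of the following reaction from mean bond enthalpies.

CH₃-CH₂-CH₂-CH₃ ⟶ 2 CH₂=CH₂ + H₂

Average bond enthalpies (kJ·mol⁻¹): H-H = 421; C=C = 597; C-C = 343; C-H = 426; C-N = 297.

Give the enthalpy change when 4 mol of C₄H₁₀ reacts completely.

Bonds broken (reactants):
  C-C: 3 × 343 = 1029
  C-H: 10 × 426 = 4260
  Σ(broken) = 5289 kJ
Bonds formed (products):
  C-H: 8 × 426 = 3408
  C=C: 2 × 597 = 1194
  H-H: 1 × 421 = 421
  Σ(formed) = 5023 kJ
ΔH = Σ(broken) − Σ(formed) = 5289 − 5023 = +266 kJ
For 4× the reaction as written: 4 × (+266) = +1064 kJ

ΔH = +1064 kJ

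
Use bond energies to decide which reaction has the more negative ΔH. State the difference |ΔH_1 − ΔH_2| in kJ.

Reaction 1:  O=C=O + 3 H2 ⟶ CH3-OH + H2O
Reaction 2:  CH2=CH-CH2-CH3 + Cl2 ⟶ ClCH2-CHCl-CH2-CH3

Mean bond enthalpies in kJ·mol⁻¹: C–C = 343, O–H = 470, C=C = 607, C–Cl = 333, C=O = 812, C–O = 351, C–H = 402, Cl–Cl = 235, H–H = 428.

Reaction 1:
  Bonds broken (reactants):
    C=O: 2 × 812 = 1624
    H–H: 3 × 428 = 1284
    Σ(broken) = 2908 kJ
  Bonds formed (products):
    C–H: 3 × 402 = 1206
    C–O: 1 × 351 = 351
    O–H: 3 × 470 = 1410
    Σ(formed) = 2967 kJ
  ΔH_1 = 2908 − 2967 = −59 kJ
Reaction 2:
  Bonds broken (reactants):
    C–C: 2 × 343 = 686
    C–H: 8 × 402 = 3216
    C=C: 1 × 607 = 607
    Cl–Cl: 1 × 235 = 235
    Σ(broken) = 4744 kJ
  Bonds formed (products):
    C–C: 3 × 343 = 1029
    C–Cl: 2 × 333 = 666
    C–H: 8 × 402 = 3216
    Σ(formed) = 4911 kJ
  ΔH_2 = 4744 − 4911 = −167 kJ
ΔH_1 − ΔH_2 = +108 kJ, so reaction 2 has the more negative ΔH; |ΔH_1 − ΔH_2| = 108 kJ.

Reaction 2, by 108 kJ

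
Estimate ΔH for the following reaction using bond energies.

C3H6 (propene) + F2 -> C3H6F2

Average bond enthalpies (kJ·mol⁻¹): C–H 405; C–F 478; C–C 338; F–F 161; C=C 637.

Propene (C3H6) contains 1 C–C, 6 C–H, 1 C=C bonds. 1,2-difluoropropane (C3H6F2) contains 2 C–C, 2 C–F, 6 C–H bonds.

Bonds broken (reactants):
  C–C: 1 × 338 = 338
  C–H: 6 × 405 = 2430
  C=C: 1 × 637 = 637
  F–F: 1 × 161 = 161
  Σ(broken) = 3566 kJ
Bonds formed (products):
  C–C: 2 × 338 = 676
  C–F: 2 × 478 = 956
  C–H: 6 × 405 = 2430
  Σ(formed) = 4062 kJ
ΔH = Σ(broken) − Σ(formed) = 3566 − 4062 = −496 kJ

ΔH ≈ −496 kJ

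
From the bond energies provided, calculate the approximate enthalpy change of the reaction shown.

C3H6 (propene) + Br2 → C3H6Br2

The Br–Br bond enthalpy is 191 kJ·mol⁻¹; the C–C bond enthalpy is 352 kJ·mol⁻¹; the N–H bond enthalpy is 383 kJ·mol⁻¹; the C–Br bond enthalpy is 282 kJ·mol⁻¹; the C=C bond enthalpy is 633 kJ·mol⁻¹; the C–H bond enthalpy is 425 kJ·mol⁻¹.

Bonds broken (reactants):
  Br–Br: 1 × 191 = 191
  C–C: 1 × 352 = 352
  C–H: 6 × 425 = 2550
  C=C: 1 × 633 = 633
  Σ(broken) = 3726 kJ
Bonds formed (products):
  C–Br: 2 × 282 = 564
  C–C: 2 × 352 = 704
  C–H: 6 × 425 = 2550
  Σ(formed) = 3818 kJ
ΔH = Σ(broken) − Σ(formed) = 3726 − 3818 = −92 kJ

ΔH ≈ −92 kJ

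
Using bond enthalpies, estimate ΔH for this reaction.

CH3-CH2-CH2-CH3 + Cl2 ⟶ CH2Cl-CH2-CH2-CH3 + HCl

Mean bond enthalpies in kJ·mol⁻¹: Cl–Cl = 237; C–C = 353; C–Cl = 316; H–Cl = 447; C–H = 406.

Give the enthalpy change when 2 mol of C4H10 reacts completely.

ΔH = −240 kJ

Bonds broken (reactants):
  C–C: 3 × 353 = 1059
  C–H: 10 × 406 = 4060
  Cl–Cl: 1 × 237 = 237
  Σ(broken) = 5356 kJ
Bonds formed (products):
  C–C: 3 × 353 = 1059
  C–Cl: 1 × 316 = 316
  C–H: 9 × 406 = 3654
  H–Cl: 1 × 447 = 447
  Σ(formed) = 5476 kJ
ΔH = Σ(broken) − Σ(formed) = 5356 − 5476 = −120 kJ
For 2× the reaction as written: 2 × (−120) = −240 kJ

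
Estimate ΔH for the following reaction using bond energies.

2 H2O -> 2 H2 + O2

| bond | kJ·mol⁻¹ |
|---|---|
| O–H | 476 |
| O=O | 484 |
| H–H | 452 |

ΔH ≈ +516 kJ

Bonds broken (reactants):
  O–H: 4 × 476 = 1904
  Σ(broken) = 1904 kJ
Bonds formed (products):
  H–H: 2 × 452 = 904
  O=O: 1 × 484 = 484
  Σ(formed) = 1388 kJ
ΔH = Σ(broken) − Σ(formed) = 1904 − 1388 = +516 kJ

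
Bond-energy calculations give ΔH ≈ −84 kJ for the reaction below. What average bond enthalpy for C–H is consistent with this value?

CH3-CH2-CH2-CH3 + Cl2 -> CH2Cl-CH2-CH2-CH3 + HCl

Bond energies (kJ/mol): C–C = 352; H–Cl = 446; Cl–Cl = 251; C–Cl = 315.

Let D be the C–H bond energy.
Σ(broken) = 3×352 + 10×D + 1×251 = 1307 + 10D
Σ(formed) = 3×352 + 1×315 + 9×D + 1×446 = 1817 + 9D
ΔH = Σ(broken) − Σ(formed) = (1307 + 10D) − (1817 + 9D) = −510 + D
Setting this equal to −84 kJ gives D = 426 kJ/mol.

D(C–H) ≈ 426 kJ/mol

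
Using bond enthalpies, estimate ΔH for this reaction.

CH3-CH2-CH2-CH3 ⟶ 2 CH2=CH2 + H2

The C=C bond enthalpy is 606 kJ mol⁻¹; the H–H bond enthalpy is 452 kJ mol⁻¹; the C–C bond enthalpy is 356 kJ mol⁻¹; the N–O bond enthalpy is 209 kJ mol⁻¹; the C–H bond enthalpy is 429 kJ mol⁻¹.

Bonds broken (reactants):
  C–C: 3 × 356 = 1068
  C–H: 10 × 429 = 4290
  Σ(broken) = 5358 kJ
Bonds formed (products):
  C–H: 8 × 429 = 3432
  C=C: 2 × 606 = 1212
  H–H: 1 × 452 = 452
  Σ(formed) = 5096 kJ
ΔH = Σ(broken) − Σ(formed) = 5358 − 5096 = +262 kJ

ΔH ≈ +262 kJ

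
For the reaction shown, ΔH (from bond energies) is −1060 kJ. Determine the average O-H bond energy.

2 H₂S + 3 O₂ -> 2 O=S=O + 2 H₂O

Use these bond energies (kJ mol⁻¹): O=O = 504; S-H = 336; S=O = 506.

D(O-H) ≈ 473 kJ/mol

Let D be the O-H bond energy.
Σ(broken) = 3×504 + 4×336 = 2856
Σ(formed) = 4×D + 4×506 = 2024 + 4D
ΔH = Σ(broken) − Σ(formed) = (2856) − (2024 + 4D) = +832 − 4D
Setting this equal to −1060 kJ gives 4D = 1892, so D = 473 kJ/mol.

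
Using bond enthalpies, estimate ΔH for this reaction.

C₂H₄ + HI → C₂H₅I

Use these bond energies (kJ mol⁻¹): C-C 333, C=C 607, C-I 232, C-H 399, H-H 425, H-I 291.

ΔH ≈ −66 kJ

Bonds broken (reactants):
  C-H: 4 × 399 = 1596
  C=C: 1 × 607 = 607
  H-I: 1 × 291 = 291
  Σ(broken) = 2494 kJ
Bonds formed (products):
  C-C: 1 × 333 = 333
  C-H: 5 × 399 = 1995
  C-I: 1 × 232 = 232
  Σ(formed) = 2560 kJ
ΔH = Σ(broken) − Σ(formed) = 2494 − 2560 = −66 kJ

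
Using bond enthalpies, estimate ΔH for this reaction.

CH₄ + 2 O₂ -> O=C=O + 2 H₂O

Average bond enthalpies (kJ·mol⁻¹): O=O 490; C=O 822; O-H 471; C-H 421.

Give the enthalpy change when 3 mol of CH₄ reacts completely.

Bonds broken (reactants):
  C-H: 4 × 421 = 1684
  O=O: 2 × 490 = 980
  Σ(broken) = 2664 kJ
Bonds formed (products):
  C=O: 2 × 822 = 1644
  O-H: 4 × 471 = 1884
  Σ(formed) = 3528 kJ
ΔH = Σ(broken) − Σ(formed) = 2664 − 3528 = −864 kJ
For 3× the reaction as written: 3 × (−864) = −2592 kJ

ΔH = −2592 kJ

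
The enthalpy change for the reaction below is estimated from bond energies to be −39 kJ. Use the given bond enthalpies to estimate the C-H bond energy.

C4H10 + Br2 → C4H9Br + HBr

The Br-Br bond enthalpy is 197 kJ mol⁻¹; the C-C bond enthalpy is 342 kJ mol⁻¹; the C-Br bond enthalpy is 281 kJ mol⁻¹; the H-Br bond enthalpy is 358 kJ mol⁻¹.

D(C-H) ≈ 403 kJ/mol

Let D be the C-H bond energy.
Σ(broken) = 1×197 + 3×342 + 10×D = 1223 + 10D
Σ(formed) = 1×281 + 3×342 + 9×D + 1×358 = 1665 + 9D
ΔH = Σ(broken) − Σ(formed) = (1223 + 10D) − (1665 + 9D) = −442 + D
Setting this equal to −39 kJ gives D = 403 kJ/mol.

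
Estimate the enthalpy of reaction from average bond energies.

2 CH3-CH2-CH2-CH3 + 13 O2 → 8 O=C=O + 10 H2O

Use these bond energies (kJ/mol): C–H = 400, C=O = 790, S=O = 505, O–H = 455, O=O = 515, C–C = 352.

Bonds broken (reactants):
  C–C: 6 × 352 = 2112
  C–H: 20 × 400 = 8000
  O=O: 13 × 515 = 6695
  Σ(broken) = 16807 kJ
Bonds formed (products):
  C=O: 16 × 790 = 12640
  O–H: 20 × 455 = 9100
  Σ(formed) = 21740 kJ
ΔH = Σ(broken) − Σ(formed) = 16807 − 21740 = −4933 kJ

ΔH ≈ −4933 kJ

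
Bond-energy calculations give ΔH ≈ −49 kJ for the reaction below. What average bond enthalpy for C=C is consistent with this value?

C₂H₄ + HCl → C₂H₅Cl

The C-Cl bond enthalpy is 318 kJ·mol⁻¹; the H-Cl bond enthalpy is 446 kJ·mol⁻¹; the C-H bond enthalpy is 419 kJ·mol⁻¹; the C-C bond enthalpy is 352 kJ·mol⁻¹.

Let D be the C=C bond energy.
Σ(broken) = 4×419 + 1×D + 1×446 = 2122 + D
Σ(formed) = 1×352 + 1×318 + 5×419 = 2765
ΔH = Σ(broken) − Σ(formed) = (2122 + D) − (2765) = −643 + D
Setting this equal to −49 kJ gives D = 594 kJ/mol.

D(C=C) ≈ 594 kJ/mol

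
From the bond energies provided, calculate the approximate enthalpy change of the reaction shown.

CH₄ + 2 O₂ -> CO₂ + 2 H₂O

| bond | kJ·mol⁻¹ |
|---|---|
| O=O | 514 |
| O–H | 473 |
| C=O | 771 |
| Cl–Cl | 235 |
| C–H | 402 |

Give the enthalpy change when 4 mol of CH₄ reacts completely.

ΔH = −3192 kJ

Bonds broken (reactants):
  C–H: 4 × 402 = 1608
  O=O: 2 × 514 = 1028
  Σ(broken) = 2636 kJ
Bonds formed (products):
  C=O: 2 × 771 = 1542
  O–H: 4 × 473 = 1892
  Σ(formed) = 3434 kJ
ΔH = Σ(broken) − Σ(formed) = 2636 − 3434 = −798 kJ
For 4× the reaction as written: 4 × (−798) = −3192 kJ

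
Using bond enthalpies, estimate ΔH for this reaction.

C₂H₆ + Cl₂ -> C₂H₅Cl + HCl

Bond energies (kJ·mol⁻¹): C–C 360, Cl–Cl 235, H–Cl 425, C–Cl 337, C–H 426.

ΔH ≈ −101 kJ

Bonds broken (reactants):
  C–C: 1 × 360 = 360
  C–H: 6 × 426 = 2556
  Cl–Cl: 1 × 235 = 235
  Σ(broken) = 3151 kJ
Bonds formed (products):
  C–C: 1 × 360 = 360
  C–Cl: 1 × 337 = 337
  C–H: 5 × 426 = 2130
  H–Cl: 1 × 425 = 425
  Σ(formed) = 3252 kJ
ΔH = Σ(broken) − Σ(formed) = 3151 − 3252 = −101 kJ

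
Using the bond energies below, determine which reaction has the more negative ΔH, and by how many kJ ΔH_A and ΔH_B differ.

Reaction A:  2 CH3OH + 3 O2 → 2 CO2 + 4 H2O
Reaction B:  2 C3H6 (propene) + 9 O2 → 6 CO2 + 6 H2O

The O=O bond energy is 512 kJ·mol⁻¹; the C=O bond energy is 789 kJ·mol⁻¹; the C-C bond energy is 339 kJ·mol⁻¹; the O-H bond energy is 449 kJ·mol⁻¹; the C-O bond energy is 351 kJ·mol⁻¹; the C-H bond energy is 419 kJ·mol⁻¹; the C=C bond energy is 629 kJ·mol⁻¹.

Reaction B, by 2186 kJ

Reaction A:
  Bonds broken (reactants):
    C-H: 6 × 419 = 2514
    C-O: 2 × 351 = 702
    O-H: 2 × 449 = 898
    O=O: 3 × 512 = 1536
    Σ(broken) = 5650 kJ
  Bonds formed (products):
    C=O: 4 × 789 = 3156
    O-H: 8 × 449 = 3592
    Σ(formed) = 6748 kJ
  ΔH_A = 5650 − 6748 = −1098 kJ
Reaction B:
  Bonds broken (reactants):
    C-C: 2 × 339 = 678
    C-H: 12 × 419 = 5028
    C=C: 2 × 629 = 1258
    O=O: 9 × 512 = 4608
    Σ(broken) = 11572 kJ
  Bonds formed (products):
    C=O: 12 × 789 = 9468
    O-H: 12 × 449 = 5388
    Σ(formed) = 14856 kJ
  ΔH_B = 11572 − 14856 = −3284 kJ
ΔH_A − ΔH_B = +2186 kJ, so reaction B has the more negative ΔH; |ΔH_A − ΔH_B| = 2186 kJ.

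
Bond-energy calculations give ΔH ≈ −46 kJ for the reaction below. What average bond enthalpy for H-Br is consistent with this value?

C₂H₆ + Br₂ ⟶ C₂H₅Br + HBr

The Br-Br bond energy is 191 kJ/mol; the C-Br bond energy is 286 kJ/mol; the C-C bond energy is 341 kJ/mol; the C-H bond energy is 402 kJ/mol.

Let D be the H-Br bond energy.
Σ(broken) = 1×191 + 1×341 + 6×402 = 2944
Σ(formed) = 1×286 + 1×341 + 5×402 + 1×D = 2637 + D
ΔH = Σ(broken) − Σ(formed) = (2944) − (2637 + D) = +307 − D
Setting this equal to −46 kJ gives D = 353 kJ/mol.

D(H-Br) ≈ 353 kJ/mol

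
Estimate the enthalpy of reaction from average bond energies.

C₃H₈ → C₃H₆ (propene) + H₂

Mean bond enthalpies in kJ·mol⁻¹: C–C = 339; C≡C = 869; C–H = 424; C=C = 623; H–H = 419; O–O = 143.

Bonds broken (reactants):
  C–C: 2 × 339 = 678
  C–H: 8 × 424 = 3392
  Σ(broken) = 4070 kJ
Bonds formed (products):
  C–C: 1 × 339 = 339
  C–H: 6 × 424 = 2544
  C=C: 1 × 623 = 623
  H–H: 1 × 419 = 419
  Σ(formed) = 3925 kJ
ΔH = Σ(broken) − Σ(formed) = 4070 − 3925 = +145 kJ

ΔH ≈ +145 kJ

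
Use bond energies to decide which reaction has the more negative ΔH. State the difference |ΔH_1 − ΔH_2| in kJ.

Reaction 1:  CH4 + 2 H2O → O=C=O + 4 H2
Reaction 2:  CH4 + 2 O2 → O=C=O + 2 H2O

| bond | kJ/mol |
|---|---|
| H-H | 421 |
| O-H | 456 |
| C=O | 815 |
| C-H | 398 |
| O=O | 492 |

Reaction 1:
  Bonds broken (reactants):
    C-H: 4 × 398 = 1592
    O-H: 4 × 456 = 1824
    Σ(broken) = 3416 kJ
  Bonds formed (products):
    C=O: 2 × 815 = 1630
    H-H: 4 × 421 = 1684
    Σ(formed) = 3314 kJ
  ΔH_1 = 3416 − 3314 = +102 kJ
Reaction 2:
  Bonds broken (reactants):
    C-H: 4 × 398 = 1592
    O=O: 2 × 492 = 984
    Σ(broken) = 2576 kJ
  Bonds formed (products):
    C=O: 2 × 815 = 1630
    O-H: 4 × 456 = 1824
    Σ(formed) = 3454 kJ
  ΔH_2 = 2576 − 3454 = −878 kJ
ΔH_1 − ΔH_2 = +980 kJ, so reaction 2 has the more negative ΔH; |ΔH_1 − ΔH_2| = 980 kJ.

Reaction 2, by 980 kJ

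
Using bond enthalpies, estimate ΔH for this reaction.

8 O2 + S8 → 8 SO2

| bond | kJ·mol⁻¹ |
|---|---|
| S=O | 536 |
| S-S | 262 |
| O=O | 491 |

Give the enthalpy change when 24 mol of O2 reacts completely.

Bonds broken (reactants):
  O=O: 8 × 491 = 3928
  S-S: 8 × 262 = 2096
  Σ(broken) = 6024 kJ
Bonds formed (products):
  S=O: 16 × 536 = 8576
  Σ(formed) = 8576 kJ
ΔH = Σ(broken) − Σ(formed) = 6024 − 8576 = −2552 kJ
For 3× the reaction as written: 3 × (−2552) = −7656 kJ

ΔH = −7656 kJ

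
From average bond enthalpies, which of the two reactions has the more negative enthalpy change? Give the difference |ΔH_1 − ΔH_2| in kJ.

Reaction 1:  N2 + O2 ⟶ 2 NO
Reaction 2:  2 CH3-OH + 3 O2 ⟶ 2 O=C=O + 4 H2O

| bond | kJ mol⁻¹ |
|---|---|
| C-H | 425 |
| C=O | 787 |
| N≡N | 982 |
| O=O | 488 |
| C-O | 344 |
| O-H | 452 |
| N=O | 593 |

Reaction 1:
  Bonds broken (reactants):
    N≡N: 1 × 982 = 982
    O=O: 1 × 488 = 488
    Σ(broken) = 1470 kJ
  Bonds formed (products):
    N=O: 2 × 593 = 1186
    Σ(formed) = 1186 kJ
  ΔH_1 = 1470 − 1186 = +284 kJ
Reaction 2:
  Bonds broken (reactants):
    C-H: 6 × 425 = 2550
    C-O: 2 × 344 = 688
    O-H: 2 × 452 = 904
    O=O: 3 × 488 = 1464
    Σ(broken) = 5606 kJ
  Bonds formed (products):
    C=O: 4 × 787 = 3148
    O-H: 8 × 452 = 3616
    Σ(formed) = 6764 kJ
  ΔH_2 = 5606 − 6764 = −1158 kJ
ΔH_1 − ΔH_2 = +1442 kJ, so reaction 2 has the more negative ΔH; |ΔH_1 − ΔH_2| = 1442 kJ.

Reaction 2, by 1442 kJ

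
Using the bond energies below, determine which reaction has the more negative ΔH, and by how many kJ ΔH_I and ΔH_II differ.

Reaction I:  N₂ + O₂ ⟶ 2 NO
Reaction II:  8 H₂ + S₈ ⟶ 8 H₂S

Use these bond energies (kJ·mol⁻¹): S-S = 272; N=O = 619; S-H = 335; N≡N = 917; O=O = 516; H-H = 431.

Reaction I, by 69 kJ

Reaction I:
  Bonds broken (reactants):
    N≡N: 1 × 917 = 917
    O=O: 1 × 516 = 516
    Σ(broken) = 1433 kJ
  Bonds formed (products):
    N=O: 2 × 619 = 1238
    Σ(formed) = 1238 kJ
  ΔH_I = 1433 − 1238 = +195 kJ
Reaction II:
  Bonds broken (reactants):
    H-H: 8 × 431 = 3448
    S-S: 8 × 272 = 2176
    Σ(broken) = 5624 kJ
  Bonds formed (products):
    S-H: 16 × 335 = 5360
    Σ(formed) = 5360 kJ
  ΔH_II = 5624 − 5360 = +264 kJ
ΔH_I − ΔH_II = −69 kJ, so reaction I has the more negative ΔH; |ΔH_I − ΔH_II| = 69 kJ.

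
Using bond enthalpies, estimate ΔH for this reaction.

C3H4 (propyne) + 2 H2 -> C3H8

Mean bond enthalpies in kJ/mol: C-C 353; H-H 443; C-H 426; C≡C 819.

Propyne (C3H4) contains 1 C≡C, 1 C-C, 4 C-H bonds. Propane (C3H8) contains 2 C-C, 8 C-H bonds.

ΔH ≈ −352 kJ

Bonds broken (reactants):
  C≡C: 1 × 819 = 819
  C-C: 1 × 353 = 353
  C-H: 4 × 426 = 1704
  H-H: 2 × 443 = 886
  Σ(broken) = 3762 kJ
Bonds formed (products):
  C-C: 2 × 353 = 706
  C-H: 8 × 426 = 3408
  Σ(formed) = 4114 kJ
ΔH = Σ(broken) − Σ(formed) = 3762 − 4114 = −352 kJ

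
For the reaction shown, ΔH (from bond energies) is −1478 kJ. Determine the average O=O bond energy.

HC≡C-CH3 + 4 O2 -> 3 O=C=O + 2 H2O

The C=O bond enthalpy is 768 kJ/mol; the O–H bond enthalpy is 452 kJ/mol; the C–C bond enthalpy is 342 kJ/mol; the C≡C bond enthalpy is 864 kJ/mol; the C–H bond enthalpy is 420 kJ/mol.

D(O=O) ≈ 513 kJ/mol

Let D be the O=O bond energy.
Σ(broken) = 1×864 + 1×342 + 4×420 + 4×D = 2886 + 4D
Σ(formed) = 6×768 + 4×452 = 6416
ΔH = Σ(broken) − Σ(formed) = (2886 + 4D) − (6416) = −3530 + 4D
Setting this equal to −1478 kJ gives 4D = 2052, so D = 513 kJ/mol.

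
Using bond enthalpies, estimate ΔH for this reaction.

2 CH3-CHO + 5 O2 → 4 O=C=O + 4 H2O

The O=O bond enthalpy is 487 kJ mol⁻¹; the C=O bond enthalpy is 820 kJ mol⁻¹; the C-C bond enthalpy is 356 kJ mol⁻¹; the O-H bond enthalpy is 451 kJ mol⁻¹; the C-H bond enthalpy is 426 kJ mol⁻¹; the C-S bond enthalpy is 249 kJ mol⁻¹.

ΔH ≈ −1973 kJ

Bonds broken (reactants):
  C-C: 2 × 356 = 712
  C-H: 8 × 426 = 3408
  C=O: 2 × 820 = 1640
  O=O: 5 × 487 = 2435
  Σ(broken) = 8195 kJ
Bonds formed (products):
  C=O: 8 × 820 = 6560
  O-H: 8 × 451 = 3608
  Σ(formed) = 10168 kJ
ΔH = Σ(broken) − Σ(formed) = 8195 − 10168 = −1973 kJ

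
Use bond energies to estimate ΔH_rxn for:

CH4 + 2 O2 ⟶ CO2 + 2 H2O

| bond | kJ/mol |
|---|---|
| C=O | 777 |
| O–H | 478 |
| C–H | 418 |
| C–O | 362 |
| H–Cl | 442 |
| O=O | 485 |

Bonds broken (reactants):
  C–H: 4 × 418 = 1672
  O=O: 2 × 485 = 970
  Σ(broken) = 2642 kJ
Bonds formed (products):
  C=O: 2 × 777 = 1554
  O–H: 4 × 478 = 1912
  Σ(formed) = 3466 kJ
ΔH = Σ(broken) − Σ(formed) = 2642 − 3466 = −824 kJ

ΔH ≈ −824 kJ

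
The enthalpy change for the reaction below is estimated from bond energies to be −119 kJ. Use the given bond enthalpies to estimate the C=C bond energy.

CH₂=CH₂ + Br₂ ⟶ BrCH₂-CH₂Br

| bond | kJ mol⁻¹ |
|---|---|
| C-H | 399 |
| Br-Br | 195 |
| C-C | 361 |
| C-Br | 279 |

Let D be the C=C bond energy.
Σ(broken) = 1×195 + 4×399 + 1×D = 1791 + D
Σ(formed) = 2×279 + 1×361 + 4×399 = 2515
ΔH = Σ(broken) − Σ(formed) = (1791 + D) − (2515) = −724 + D
Setting this equal to −119 kJ gives D = 605 kJ/mol.

D(C=C) ≈ 605 kJ/mol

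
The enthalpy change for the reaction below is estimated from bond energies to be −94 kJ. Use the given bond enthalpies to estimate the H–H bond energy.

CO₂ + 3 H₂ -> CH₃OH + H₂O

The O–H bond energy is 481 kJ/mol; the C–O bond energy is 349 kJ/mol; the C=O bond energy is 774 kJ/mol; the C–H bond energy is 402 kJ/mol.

D(H–H) ≈ 452 kJ/mol

Let D be the H–H bond energy.
Σ(broken) = 2×774 + 3×D = 1548 + 3D
Σ(formed) = 3×402 + 1×349 + 3×481 = 2998
ΔH = Σ(broken) − Σ(formed) = (1548 + 3D) − (2998) = −1450 + 3D
Setting this equal to −94 kJ gives 3D = 1356, so D = 452 kJ/mol.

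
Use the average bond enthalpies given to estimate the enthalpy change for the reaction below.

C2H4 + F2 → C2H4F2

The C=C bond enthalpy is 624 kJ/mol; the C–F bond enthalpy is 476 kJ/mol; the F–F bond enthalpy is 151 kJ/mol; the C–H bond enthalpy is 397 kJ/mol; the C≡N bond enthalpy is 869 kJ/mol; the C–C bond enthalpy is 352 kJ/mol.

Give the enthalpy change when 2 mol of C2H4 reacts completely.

ΔH = −1058 kJ

Bonds broken (reactants):
  C–H: 4 × 397 = 1588
  C=C: 1 × 624 = 624
  F–F: 1 × 151 = 151
  Σ(broken) = 2363 kJ
Bonds formed (products):
  C–C: 1 × 352 = 352
  C–F: 2 × 476 = 952
  C–H: 4 × 397 = 1588
  Σ(formed) = 2892 kJ
ΔH = Σ(broken) − Σ(formed) = 2363 − 2892 = −529 kJ
For 2× the reaction as written: 2 × (−529) = −1058 kJ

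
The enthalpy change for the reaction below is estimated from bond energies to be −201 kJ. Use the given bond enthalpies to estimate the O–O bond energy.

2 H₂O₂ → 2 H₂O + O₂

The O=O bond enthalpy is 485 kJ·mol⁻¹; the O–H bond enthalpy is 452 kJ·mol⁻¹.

D(O–O) ≈ 142 kJ/mol

Let D be the O–O bond energy.
Σ(broken) = 4×452 + 2×D = 1808 + 2D
Σ(formed) = 4×452 + 1×485 = 2293
ΔH = Σ(broken) − Σ(formed) = (1808 + 2D) − (2293) = −485 + 2D
Setting this equal to −201 kJ gives 2D = 284, so D = 142 kJ/mol.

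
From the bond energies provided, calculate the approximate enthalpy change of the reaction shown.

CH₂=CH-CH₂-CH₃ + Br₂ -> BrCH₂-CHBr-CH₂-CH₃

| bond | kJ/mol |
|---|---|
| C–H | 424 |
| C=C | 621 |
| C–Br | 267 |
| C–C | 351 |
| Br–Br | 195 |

Bonds broken (reactants):
  Br–Br: 1 × 195 = 195
  C–C: 2 × 351 = 702
  C–H: 8 × 424 = 3392
  C=C: 1 × 621 = 621
  Σ(broken) = 4910 kJ
Bonds formed (products):
  C–Br: 2 × 267 = 534
  C–C: 3 × 351 = 1053
  C–H: 8 × 424 = 3392
  Σ(formed) = 4979 kJ
ΔH = Σ(broken) − Σ(formed) = 4910 − 4979 = −69 kJ

ΔH ≈ −69 kJ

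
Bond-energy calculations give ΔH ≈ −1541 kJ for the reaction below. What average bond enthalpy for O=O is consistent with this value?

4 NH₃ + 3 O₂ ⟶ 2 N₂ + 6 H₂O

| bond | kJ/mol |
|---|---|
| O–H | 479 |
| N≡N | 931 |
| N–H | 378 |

Let D be the O=O bond energy.
Σ(broken) = 12×378 + 3×D = 4536 + 3D
Σ(formed) = 2×931 + 12×479 = 7610
ΔH = Σ(broken) − Σ(formed) = (4536 + 3D) − (7610) = −3074 + 3D
Setting this equal to −1541 kJ gives 3D = 1533, so D = 511 kJ/mol.

D(O=O) ≈ 511 kJ/mol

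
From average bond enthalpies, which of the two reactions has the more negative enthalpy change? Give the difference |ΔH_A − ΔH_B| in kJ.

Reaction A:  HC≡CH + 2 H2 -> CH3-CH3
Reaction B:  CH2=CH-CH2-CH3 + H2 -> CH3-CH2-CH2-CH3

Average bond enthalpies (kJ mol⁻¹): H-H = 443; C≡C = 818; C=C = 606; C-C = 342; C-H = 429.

Reaction A:
  Bonds broken (reactants):
    C≡C: 1 × 818 = 818
    C-H: 2 × 429 = 858
    H-H: 2 × 443 = 886
    Σ(broken) = 2562 kJ
  Bonds formed (products):
    C-C: 1 × 342 = 342
    C-H: 6 × 429 = 2574
    Σ(formed) = 2916 kJ
  ΔH_A = 2562 − 2916 = −354 kJ
Reaction B:
  Bonds broken (reactants):
    C-C: 2 × 342 = 684
    C-H: 8 × 429 = 3432
    C=C: 1 × 606 = 606
    H-H: 1 × 443 = 443
    Σ(broken) = 5165 kJ
  Bonds formed (products):
    C-C: 3 × 342 = 1026
    C-H: 10 × 429 = 4290
    Σ(formed) = 5316 kJ
  ΔH_B = 5165 − 5316 = −151 kJ
ΔH_A − ΔH_B = −203 kJ, so reaction A has the more negative ΔH; |ΔH_A − ΔH_B| = 203 kJ.

Reaction A, by 203 kJ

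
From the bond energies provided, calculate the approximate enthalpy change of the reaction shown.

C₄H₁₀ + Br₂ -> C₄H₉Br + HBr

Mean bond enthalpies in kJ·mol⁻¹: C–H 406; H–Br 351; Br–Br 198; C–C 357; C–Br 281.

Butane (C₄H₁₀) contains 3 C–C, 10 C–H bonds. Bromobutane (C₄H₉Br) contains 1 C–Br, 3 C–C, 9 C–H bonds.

Bonds broken (reactants):
  Br–Br: 1 × 198 = 198
  C–C: 3 × 357 = 1071
  C–H: 10 × 406 = 4060
  Σ(broken) = 5329 kJ
Bonds formed (products):
  C–Br: 1 × 281 = 281
  C–C: 3 × 357 = 1071
  C–H: 9 × 406 = 3654
  H–Br: 1 × 351 = 351
  Σ(formed) = 5357 kJ
ΔH = Σ(broken) − Σ(formed) = 5329 − 5357 = −28 kJ

ΔH ≈ −28 kJ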